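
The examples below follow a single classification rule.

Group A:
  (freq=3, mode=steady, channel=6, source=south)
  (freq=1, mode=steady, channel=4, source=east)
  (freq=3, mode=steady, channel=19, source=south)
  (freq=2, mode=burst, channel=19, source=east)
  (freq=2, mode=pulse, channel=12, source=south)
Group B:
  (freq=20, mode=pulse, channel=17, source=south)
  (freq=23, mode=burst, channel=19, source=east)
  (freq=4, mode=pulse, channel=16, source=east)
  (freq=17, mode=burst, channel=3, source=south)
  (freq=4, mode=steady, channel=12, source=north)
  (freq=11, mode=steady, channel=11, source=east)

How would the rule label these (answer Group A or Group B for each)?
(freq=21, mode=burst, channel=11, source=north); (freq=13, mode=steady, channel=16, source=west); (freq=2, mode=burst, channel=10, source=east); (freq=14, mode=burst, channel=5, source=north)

One predicate separates the groups cleanly: freq ≤ 3.
(freq=21, mode=burst, channel=11, source=north) — freq = 21, hence Group B. (freq=13, mode=steady, channel=16, source=west) — freq = 13, hence Group B. (freq=2, mode=burst, channel=10, source=east) — freq = 2, hence Group A. (freq=14, mode=burst, channel=5, source=north) — freq = 14, hence Group B.

Group B, Group B, Group A, Group B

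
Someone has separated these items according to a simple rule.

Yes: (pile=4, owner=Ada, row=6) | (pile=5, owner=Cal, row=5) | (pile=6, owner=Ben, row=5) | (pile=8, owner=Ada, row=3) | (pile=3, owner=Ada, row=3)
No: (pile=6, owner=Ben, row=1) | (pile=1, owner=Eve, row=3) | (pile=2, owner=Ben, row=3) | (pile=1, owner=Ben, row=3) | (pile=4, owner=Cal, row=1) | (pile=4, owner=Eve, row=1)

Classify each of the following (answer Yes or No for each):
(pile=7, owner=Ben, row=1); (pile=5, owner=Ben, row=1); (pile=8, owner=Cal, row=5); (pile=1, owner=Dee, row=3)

The distinguishing property — row ≥ 3 AND pile ≥ 3 — holds for all the 'Yes' cases and none of the 'No' cases.
(pile=7, owner=Ben, row=1) — row = 1, pile = 7, hence No.
(pile=5, owner=Ben, row=1) — row = 1, pile = 5, hence No.
(pile=8, owner=Cal, row=5) — row = 5, pile = 8, hence Yes.
(pile=1, owner=Dee, row=3) — row = 3, pile = 1, hence No.

No, No, Yes, No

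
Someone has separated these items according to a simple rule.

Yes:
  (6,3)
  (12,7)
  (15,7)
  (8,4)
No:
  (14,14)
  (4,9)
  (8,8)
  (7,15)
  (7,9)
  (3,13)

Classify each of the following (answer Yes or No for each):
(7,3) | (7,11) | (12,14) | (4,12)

Yes, No, No, No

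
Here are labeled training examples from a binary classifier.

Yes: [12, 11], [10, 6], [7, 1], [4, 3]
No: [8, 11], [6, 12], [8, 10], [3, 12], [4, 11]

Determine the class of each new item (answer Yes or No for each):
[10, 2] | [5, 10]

All 'Yes' examples share one property — first > second — and every 'No' example lacks it.

Yes, No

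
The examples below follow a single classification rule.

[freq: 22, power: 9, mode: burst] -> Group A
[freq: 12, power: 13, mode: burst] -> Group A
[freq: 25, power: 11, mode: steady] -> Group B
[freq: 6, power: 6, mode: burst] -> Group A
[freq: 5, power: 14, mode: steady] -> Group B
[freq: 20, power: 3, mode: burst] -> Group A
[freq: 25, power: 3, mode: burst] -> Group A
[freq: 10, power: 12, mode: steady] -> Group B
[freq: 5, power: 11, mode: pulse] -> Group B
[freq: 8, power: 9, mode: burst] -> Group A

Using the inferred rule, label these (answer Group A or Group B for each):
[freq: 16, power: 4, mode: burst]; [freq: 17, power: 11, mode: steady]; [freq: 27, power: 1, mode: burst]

Group A, Group B, Group A

A rule that fits every label: mode is burst — true of each 'Group A' example, false of each 'Group B' one.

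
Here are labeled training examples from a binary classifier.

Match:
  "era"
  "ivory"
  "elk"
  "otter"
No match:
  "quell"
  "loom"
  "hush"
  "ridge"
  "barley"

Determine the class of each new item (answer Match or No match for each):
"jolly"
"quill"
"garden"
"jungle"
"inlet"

No match, No match, No match, No match, Match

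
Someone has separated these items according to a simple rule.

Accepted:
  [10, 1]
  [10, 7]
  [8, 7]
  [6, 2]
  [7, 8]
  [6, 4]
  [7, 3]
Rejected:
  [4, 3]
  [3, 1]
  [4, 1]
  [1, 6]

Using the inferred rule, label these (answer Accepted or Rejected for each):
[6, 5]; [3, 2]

All 'Accepted' examples share one property — sum ≥ 8 — and every 'Rejected' example lacks it.
[6, 5] — 6+5 = 11, hence Accepted. [3, 2] — 3+2 = 5, hence Rejected.

Accepted, Rejected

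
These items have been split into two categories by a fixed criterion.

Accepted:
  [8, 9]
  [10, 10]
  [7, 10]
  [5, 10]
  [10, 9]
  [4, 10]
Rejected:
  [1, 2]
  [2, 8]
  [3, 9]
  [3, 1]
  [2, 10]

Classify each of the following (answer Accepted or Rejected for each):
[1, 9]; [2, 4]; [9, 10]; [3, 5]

The common property of the 'Accepted' items is: sum ≥ 14. No 'Rejected' item has it.

Rejected, Rejected, Accepted, Rejected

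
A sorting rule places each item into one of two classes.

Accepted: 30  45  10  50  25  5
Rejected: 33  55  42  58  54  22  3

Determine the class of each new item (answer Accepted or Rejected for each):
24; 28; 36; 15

Rejected, Rejected, Rejected, Accepted

One predicate separates the groups cleanly: multiple of 5 AND at most 50.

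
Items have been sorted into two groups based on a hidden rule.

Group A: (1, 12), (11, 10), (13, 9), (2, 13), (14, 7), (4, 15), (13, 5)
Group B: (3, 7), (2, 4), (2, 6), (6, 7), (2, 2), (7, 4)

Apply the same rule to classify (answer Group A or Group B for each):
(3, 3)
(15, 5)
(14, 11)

Every 'Group A' example satisfies: max ≥ 9. None of the 'Group B' examples do.
(3, 3): Group B (max 3).
(15, 5): Group A (max 15).
(14, 11): Group A (max 14).

Group B, Group A, Group A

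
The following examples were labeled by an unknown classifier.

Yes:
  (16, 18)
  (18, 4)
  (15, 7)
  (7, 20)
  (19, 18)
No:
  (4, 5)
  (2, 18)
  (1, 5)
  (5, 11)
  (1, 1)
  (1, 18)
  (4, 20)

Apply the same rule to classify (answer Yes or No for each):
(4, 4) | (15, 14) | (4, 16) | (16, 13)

The classifier is using: first ≥ 7.
(4, 4): first 4, doesn't match → No. (15, 14): first 15, matches → Yes. (4, 16): first 4, doesn't match → No. (16, 13): first 16, matches → Yes.

No, Yes, No, Yes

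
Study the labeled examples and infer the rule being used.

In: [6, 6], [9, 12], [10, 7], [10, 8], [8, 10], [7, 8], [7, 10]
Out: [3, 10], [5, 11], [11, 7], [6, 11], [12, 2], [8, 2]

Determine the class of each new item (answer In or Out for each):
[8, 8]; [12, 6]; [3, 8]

The pattern is that an item is 'In' exactly when: |first − second| ≤ 3.
[8, 8] — |8−8| = 0, hence In. [12, 6] — |12−6| = 6, hence Out. [3, 8] — |3−8| = 5, hence Out.

In, Out, Out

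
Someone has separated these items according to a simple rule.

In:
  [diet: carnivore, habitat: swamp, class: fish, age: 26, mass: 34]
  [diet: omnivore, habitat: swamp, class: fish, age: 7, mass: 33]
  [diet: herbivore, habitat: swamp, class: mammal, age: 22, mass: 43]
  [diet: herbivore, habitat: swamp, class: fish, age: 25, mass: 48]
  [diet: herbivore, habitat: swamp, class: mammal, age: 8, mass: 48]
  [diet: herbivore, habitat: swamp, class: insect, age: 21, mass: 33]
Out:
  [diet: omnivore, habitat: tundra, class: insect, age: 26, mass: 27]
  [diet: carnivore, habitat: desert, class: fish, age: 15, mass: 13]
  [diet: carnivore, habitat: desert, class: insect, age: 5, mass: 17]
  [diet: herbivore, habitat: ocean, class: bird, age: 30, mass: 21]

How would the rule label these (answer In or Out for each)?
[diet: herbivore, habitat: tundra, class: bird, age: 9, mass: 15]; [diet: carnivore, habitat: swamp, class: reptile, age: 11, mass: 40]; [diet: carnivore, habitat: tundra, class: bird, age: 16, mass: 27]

The simplest hypothesis consistent with all the labels is: habitat is swamp.

Out, In, Out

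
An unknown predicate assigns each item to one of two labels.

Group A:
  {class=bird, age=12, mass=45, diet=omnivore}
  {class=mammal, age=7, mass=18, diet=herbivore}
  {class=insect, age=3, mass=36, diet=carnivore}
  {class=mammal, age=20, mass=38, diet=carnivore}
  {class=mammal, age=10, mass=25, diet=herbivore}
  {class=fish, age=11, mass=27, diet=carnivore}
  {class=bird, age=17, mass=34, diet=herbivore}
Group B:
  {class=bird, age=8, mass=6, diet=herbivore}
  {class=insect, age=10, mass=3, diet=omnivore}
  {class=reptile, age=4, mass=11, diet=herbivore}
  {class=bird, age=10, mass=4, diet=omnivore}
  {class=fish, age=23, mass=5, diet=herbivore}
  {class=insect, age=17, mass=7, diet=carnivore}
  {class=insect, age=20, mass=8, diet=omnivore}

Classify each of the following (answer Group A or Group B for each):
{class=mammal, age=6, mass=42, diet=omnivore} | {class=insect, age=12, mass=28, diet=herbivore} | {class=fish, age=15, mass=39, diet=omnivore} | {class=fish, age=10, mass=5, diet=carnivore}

The distinguishing property — mass ≥ 18 — holds for all the 'Group A' cases and none of the 'Group B' cases.
{class=mammal, age=6, mass=42, diet=omnivore}: mass = 42, matches → Group A. {class=insect, age=12, mass=28, diet=herbivore}: mass = 28, matches → Group A. {class=fish, age=15, mass=39, diet=omnivore}: mass = 39, matches → Group A. {class=fish, age=10, mass=5, diet=carnivore}: mass = 5, fails the rule → Group B.

Group A, Group A, Group A, Group B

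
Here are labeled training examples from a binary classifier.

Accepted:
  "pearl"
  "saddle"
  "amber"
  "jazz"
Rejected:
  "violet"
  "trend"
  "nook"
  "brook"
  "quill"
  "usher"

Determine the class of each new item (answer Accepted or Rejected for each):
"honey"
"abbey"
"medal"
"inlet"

Rejected, Accepted, Accepted, Rejected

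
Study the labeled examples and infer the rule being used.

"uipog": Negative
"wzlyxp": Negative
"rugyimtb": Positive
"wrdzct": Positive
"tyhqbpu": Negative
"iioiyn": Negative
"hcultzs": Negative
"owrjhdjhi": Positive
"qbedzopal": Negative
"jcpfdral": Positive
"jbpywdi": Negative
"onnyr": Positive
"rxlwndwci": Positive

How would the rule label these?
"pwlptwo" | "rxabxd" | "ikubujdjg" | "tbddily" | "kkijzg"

Negative, Positive, Negative, Negative, Negative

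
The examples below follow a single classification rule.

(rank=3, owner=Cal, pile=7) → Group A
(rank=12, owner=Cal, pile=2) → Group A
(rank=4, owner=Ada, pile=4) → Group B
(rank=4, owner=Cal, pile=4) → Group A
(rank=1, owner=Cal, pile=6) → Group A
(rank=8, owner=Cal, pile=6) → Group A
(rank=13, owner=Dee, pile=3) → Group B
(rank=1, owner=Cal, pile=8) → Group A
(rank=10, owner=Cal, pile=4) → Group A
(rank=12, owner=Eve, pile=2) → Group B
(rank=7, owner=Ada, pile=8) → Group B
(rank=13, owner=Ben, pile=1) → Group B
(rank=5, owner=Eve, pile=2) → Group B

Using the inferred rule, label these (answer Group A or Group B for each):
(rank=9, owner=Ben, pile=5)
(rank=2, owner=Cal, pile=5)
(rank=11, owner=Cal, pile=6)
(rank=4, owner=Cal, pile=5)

Group B, Group A, Group A, Group A

Checking candidate rules against both groups, what survives is: owner is Cal.
(rank=9, owner=Ben, pile=5): owner is Ben — lacks this property, so Group B.
(rank=2, owner=Cal, pile=5): owner is Cal — meets the rule, so Group A.
(rank=11, owner=Cal, pile=6): owner is Cal — meets the rule, so Group A.
(rank=4, owner=Cal, pile=5): owner is Cal — meets the rule, so Group A.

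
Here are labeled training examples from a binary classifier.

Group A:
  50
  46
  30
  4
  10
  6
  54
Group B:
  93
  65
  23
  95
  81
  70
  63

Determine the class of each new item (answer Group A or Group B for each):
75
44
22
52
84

The pattern is that an item is 'Group A' exactly when: even AND at most 54.
75 — 75 is odd, 75 > 54, hence Group B.
44 — 44 is even, 44 ≤ 54, hence Group A.
22 — 22 is even, 22 ≤ 54, hence Group A.
52 — 52 is even, 52 ≤ 54, hence Group A.
84 — 84 is even, 84 > 54, hence Group B.

Group B, Group A, Group A, Group A, Group B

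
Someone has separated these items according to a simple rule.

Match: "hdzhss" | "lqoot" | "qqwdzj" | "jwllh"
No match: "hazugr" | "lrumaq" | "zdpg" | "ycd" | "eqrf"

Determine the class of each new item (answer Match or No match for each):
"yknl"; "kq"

The distinguishing property — has a double letter — holds for all the 'Match' cases and none of the 'No match' cases.
"yknl" → no doubled letter → No match. "kq" → no doubled letter → No match.

No match, No match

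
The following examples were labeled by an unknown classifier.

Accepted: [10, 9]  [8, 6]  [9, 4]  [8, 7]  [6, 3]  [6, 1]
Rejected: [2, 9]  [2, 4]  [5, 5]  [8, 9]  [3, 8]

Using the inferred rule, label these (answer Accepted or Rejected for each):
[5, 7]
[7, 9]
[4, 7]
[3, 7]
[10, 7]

Rejected, Rejected, Rejected, Rejected, Accepted

Checking candidate rules against both groups, what survives is: first > second.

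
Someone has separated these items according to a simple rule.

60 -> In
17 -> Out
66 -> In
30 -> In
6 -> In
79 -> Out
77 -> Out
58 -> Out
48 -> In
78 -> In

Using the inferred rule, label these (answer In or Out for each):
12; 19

'In' ⟺ multiple of 3.

In, Out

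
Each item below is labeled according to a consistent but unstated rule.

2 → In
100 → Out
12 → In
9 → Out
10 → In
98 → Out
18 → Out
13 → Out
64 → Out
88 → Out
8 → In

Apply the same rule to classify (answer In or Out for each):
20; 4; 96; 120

One predicate separates the groups cleanly: even AND at most 12.
Out: 20, since 20 is even, 20 > 12.
In: 4, since 4 is even, 4 ≤ 12.
Out: 96, since 96 is even, 96 > 12.
Out: 120, since 120 is even, 120 > 12.

Out, In, Out, Out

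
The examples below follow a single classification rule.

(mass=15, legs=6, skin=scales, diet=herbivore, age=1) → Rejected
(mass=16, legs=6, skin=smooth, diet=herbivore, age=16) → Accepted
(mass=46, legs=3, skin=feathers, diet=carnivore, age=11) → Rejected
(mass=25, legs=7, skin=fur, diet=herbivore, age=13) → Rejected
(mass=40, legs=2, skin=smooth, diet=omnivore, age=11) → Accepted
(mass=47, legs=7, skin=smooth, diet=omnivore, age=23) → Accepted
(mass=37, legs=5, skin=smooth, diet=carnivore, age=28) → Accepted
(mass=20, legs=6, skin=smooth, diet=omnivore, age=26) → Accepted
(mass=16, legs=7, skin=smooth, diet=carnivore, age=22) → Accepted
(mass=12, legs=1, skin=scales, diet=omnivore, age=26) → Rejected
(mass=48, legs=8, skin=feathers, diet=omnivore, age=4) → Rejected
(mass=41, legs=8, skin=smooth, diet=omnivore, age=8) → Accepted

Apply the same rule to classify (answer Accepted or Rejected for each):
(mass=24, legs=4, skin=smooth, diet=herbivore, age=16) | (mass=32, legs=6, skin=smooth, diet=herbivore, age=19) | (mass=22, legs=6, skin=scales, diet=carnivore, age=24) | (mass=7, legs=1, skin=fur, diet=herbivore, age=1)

A rule that fits every label: skin is smooth — true of each 'Accepted' example, false of each 'Rejected' one.
Accepted: (mass=24, legs=4, skin=smooth, diet=herbivore, age=16), since skin is smooth. Accepted: (mass=32, legs=6, skin=smooth, diet=herbivore, age=19), since skin is smooth. Rejected: (mass=22, legs=6, skin=scales, diet=carnivore, age=24), since skin is scales. Rejected: (mass=7, legs=1, skin=fur, diet=herbivore, age=1), since skin is fur.

Accepted, Accepted, Rejected, Rejected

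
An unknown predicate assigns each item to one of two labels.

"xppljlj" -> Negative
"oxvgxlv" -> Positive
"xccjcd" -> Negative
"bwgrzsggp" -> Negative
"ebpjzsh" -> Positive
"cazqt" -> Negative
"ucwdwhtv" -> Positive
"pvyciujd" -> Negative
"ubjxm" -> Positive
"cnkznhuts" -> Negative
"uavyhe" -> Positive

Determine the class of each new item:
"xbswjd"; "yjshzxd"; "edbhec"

Negative, Negative, Positive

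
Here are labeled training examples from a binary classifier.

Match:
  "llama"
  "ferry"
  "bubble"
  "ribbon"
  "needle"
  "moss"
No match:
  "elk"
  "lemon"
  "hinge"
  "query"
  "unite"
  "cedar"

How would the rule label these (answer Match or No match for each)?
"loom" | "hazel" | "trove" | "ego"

Match, No match, No match, No match

Rule: has a double letter. This holds for each 'Match' example and fails for each 'No match' one.
"loom": Match ('oo' doubled). "hazel": No match (no doubled letter). "trove": No match (no doubled letter). "ego": No match (no doubled letter).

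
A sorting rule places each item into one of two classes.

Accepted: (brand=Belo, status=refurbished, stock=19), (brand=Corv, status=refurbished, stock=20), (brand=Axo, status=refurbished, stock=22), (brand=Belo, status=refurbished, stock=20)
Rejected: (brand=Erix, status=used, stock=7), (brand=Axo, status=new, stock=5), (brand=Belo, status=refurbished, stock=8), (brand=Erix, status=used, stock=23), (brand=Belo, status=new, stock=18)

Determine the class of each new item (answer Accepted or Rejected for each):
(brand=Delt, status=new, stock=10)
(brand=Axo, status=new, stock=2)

Rejected, Rejected

The simplest hypothesis consistent with all the labels is: status is refurbished AND stock ≥ 18.
(brand=Delt, status=new, stock=10): status is new, stock = 10 — lacks this property, so Rejected.
(brand=Axo, status=new, stock=2): status is new, stock = 2 — lacks this property, so Rejected.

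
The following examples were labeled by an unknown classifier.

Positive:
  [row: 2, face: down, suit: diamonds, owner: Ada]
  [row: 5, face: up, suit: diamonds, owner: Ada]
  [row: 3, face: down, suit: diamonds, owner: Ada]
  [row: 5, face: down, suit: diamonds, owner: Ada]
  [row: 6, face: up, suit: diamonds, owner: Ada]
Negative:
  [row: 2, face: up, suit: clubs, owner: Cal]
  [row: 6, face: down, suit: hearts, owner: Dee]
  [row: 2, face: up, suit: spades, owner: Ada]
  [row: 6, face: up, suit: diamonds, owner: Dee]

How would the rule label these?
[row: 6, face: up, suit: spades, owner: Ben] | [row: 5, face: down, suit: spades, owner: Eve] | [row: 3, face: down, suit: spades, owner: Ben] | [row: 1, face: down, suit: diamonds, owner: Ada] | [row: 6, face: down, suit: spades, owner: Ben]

Negative, Negative, Negative, Positive, Negative

The common property of the 'Positive' items is: suit is diamonds AND owner is Ada. No 'Negative' item has it.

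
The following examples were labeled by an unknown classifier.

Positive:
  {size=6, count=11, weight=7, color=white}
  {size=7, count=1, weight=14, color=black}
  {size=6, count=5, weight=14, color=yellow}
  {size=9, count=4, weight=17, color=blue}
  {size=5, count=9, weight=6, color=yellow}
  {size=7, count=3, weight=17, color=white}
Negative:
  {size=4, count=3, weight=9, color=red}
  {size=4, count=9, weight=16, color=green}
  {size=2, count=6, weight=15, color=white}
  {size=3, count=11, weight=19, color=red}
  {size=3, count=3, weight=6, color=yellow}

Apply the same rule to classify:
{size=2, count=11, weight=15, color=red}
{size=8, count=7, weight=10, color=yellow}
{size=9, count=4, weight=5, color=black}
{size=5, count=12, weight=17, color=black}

Negative, Positive, Positive, Positive

The common property of the 'Positive' items is: size ≥ 5. No 'Negative' item has it.
{size=2, count=11, weight=15, color=red} → size = 2 → Negative.
{size=8, count=7, weight=10, color=yellow} → size = 8 → Positive.
{size=9, count=4, weight=5, color=black} → size = 9 → Positive.
{size=5, count=12, weight=17, color=black} → size = 5 → Positive.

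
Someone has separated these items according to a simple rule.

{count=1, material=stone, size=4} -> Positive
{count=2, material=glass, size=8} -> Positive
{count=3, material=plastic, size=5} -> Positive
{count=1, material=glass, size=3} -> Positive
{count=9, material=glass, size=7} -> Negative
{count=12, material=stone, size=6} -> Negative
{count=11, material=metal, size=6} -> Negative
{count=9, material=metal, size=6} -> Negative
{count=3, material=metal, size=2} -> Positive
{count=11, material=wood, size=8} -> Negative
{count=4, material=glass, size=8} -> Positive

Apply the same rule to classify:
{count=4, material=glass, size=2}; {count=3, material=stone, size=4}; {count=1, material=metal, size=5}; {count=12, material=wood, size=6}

Positive, Positive, Positive, Negative

'Positive' ⟺ count ≤ 4.
{count=4, material=glass, size=2} — count = 4, hence Positive. {count=3, material=stone, size=4} — count = 3, hence Positive. {count=1, material=metal, size=5} — count = 1, hence Positive. {count=12, material=wood, size=6} — count = 12, hence Negative.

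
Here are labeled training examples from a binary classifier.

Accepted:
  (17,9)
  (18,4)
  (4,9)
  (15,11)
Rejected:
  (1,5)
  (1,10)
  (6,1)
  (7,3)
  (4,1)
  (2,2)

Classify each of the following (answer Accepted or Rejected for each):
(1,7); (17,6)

The distinguishing property — sum ≥ 13 — holds for all the 'Accepted' cases and none of the 'Rejected' cases.
Rejected: (1,7), since 1+7 = 8. Accepted: (17,6), since 17+6 = 23.

Rejected, Accepted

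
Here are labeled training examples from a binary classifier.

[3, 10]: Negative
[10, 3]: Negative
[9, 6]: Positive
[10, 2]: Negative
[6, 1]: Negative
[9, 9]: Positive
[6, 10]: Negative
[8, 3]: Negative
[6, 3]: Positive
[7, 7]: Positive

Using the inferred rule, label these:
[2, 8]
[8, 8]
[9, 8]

All 'Positive' examples share one property — |first − second| ≤ 3 — and every 'Negative' example lacks it.

Negative, Positive, Positive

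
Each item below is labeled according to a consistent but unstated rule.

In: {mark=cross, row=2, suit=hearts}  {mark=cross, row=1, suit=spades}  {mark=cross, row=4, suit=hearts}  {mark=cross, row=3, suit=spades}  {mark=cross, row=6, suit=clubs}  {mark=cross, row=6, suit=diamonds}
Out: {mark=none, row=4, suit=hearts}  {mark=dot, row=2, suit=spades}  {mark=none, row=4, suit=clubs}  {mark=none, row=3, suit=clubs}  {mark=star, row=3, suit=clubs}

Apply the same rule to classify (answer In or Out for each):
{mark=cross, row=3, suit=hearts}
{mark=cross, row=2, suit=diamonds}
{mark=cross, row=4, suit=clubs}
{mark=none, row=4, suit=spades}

In, In, In, Out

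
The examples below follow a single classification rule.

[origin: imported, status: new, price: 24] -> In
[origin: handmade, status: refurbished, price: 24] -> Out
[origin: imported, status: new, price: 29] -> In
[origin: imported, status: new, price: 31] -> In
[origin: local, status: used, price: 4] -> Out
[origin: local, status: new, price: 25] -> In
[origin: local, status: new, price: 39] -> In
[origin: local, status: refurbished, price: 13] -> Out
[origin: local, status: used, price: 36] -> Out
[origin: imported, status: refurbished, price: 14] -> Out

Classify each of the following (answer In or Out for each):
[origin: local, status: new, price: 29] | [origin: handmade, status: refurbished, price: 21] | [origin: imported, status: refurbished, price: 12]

In, Out, Out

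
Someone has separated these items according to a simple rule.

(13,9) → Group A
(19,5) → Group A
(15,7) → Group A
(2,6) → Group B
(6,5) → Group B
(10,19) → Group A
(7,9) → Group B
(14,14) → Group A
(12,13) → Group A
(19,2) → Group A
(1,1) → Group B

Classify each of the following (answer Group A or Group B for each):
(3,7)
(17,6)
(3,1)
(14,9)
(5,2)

Group B, Group A, Group B, Group A, Group B

All 'Group A' examples share one property — sum ≥ 21 — and every 'Group B' example lacks it.
(3,7): 3+7 = 10 — fails this test, so Group B.
(17,6): 17+6 = 23 — passes, so Group A.
(3,1): 3+1 = 4 — fails this test, so Group B.
(14,9): 14+9 = 23 — passes, so Group A.
(5,2): 5+2 = 7 — fails this test, so Group B.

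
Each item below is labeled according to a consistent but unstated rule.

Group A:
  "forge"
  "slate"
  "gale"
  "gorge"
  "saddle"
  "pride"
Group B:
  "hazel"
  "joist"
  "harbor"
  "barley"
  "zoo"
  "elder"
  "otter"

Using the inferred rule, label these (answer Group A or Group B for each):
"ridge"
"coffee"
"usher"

Group A, Group A, Group B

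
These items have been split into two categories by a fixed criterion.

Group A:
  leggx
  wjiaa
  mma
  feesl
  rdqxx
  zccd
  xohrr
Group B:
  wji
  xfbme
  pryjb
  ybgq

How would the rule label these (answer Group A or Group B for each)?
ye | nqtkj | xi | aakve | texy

Every 'Group A' example satisfies: has a double letter. None of the 'Group B' examples do.

Group B, Group B, Group B, Group A, Group B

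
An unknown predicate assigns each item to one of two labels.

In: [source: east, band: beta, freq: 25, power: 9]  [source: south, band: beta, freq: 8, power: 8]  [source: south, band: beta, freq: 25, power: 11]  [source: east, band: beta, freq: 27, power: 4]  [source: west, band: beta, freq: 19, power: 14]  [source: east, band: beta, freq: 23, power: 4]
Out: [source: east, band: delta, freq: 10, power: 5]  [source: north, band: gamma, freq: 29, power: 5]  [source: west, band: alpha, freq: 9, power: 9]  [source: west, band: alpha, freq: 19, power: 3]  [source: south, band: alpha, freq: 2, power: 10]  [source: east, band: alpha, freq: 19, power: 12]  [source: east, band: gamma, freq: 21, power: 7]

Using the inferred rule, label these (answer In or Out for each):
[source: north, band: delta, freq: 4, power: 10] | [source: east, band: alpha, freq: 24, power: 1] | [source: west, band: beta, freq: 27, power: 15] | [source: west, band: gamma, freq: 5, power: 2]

The simplest hypothesis consistent with all the labels is: band is beta.
[source: north, band: delta, freq: 4, power: 10]: band is delta — doesn't match, so Out. [source: east, band: alpha, freq: 24, power: 1]: band is alpha — doesn't match, so Out. [source: west, band: beta, freq: 27, power: 15]: band is beta — meets the rule, so In. [source: west, band: gamma, freq: 5, power: 2]: band is gamma — doesn't match, so Out.

Out, Out, In, Out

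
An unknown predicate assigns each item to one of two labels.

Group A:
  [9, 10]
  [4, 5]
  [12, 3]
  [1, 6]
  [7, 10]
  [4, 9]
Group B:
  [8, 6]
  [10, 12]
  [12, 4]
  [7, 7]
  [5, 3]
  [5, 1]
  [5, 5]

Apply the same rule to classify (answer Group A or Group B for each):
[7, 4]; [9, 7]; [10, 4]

Group A, Group B, Group B

The classifier is using: sum is odd.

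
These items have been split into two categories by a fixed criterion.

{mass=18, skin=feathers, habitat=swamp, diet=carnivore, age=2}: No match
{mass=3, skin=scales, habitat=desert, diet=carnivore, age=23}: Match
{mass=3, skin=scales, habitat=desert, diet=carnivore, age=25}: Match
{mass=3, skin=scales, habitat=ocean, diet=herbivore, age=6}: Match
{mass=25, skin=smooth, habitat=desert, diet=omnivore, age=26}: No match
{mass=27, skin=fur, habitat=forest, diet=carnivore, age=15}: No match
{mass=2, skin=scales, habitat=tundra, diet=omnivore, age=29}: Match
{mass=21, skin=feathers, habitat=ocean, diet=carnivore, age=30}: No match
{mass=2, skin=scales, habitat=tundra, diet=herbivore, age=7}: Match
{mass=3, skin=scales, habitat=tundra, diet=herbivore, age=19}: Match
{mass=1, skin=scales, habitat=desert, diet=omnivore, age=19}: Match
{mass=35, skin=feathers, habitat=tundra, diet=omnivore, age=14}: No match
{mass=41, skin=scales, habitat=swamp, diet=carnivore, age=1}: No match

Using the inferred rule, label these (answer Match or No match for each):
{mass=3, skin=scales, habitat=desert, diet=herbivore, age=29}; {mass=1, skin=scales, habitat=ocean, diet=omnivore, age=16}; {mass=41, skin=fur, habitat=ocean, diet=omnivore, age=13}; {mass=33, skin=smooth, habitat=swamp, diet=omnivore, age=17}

Match, Match, No match, No match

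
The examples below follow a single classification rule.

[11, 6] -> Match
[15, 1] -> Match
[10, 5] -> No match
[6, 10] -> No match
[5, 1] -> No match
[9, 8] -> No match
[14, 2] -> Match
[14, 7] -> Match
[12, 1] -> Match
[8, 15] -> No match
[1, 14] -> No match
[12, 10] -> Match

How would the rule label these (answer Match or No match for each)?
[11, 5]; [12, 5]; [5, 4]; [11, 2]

Match, Match, No match, Match

One predicate separates the groups cleanly: first ≥ 11.
Match: [11, 5], since first 11. Match: [12, 5], since first 12. No match: [5, 4], since first 5. Match: [11, 2], since first 11.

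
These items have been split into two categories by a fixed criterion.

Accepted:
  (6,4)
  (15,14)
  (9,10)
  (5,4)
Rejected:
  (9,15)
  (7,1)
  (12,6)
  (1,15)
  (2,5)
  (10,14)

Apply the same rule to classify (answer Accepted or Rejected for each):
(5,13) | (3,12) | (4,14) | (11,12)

A rule that fits every label: |first − second| ≤ 2 — true of each 'Accepted' example, false of each 'Rejected' one.
(5,13) — |5−13| = 8, hence Rejected. (3,12) — |3−12| = 9, hence Rejected. (4,14) — |4−14| = 10, hence Rejected. (11,12) — |11−12| = 1, hence Accepted.

Rejected, Rejected, Rejected, Accepted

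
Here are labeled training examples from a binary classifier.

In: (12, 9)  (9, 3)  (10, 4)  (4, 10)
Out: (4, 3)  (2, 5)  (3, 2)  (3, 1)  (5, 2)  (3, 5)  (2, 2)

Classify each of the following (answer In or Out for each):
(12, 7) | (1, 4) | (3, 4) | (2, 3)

In, Out, Out, Out

The common property of the 'In' items is: sum ≥ 12. No 'Out' item has it.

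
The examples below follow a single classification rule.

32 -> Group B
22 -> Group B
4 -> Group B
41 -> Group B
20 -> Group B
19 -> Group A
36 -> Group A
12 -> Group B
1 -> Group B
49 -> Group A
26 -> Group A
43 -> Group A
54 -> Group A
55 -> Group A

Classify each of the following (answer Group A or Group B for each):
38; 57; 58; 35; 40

The rule appears to be: digit sum ≥ 6.

Group A, Group A, Group A, Group A, Group B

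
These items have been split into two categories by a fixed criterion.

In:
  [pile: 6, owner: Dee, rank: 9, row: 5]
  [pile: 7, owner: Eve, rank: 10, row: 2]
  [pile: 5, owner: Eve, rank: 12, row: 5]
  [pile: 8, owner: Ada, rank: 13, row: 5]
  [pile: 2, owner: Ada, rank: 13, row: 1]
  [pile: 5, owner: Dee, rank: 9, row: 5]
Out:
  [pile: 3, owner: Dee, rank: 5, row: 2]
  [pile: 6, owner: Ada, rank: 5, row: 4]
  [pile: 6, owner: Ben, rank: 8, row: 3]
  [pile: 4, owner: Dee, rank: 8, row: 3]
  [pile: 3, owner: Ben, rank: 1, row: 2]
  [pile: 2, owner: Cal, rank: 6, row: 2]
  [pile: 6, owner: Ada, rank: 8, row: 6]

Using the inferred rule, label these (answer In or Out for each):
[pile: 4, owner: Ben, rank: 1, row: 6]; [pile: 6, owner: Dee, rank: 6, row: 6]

Out, Out

The pattern is that an item is 'In' exactly when: rank ≥ 9.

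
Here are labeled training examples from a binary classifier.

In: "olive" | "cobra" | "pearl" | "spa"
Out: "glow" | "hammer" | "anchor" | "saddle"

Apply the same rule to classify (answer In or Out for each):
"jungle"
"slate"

Out, In

One predicate separates the groups cleanly: odd length.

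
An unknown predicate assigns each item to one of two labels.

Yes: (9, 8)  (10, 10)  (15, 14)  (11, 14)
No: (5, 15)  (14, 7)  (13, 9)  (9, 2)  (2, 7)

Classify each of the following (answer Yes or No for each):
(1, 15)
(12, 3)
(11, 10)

The pattern is that an item is 'Yes' exactly when: |first − second| ≤ 3.
(1, 15): |1−15| = 14 — doesn't qualify, so No.
(12, 3): |12−3| = 9 — doesn't qualify, so No.
(11, 10): |11−10| = 1 — passes, so Yes.

No, No, Yes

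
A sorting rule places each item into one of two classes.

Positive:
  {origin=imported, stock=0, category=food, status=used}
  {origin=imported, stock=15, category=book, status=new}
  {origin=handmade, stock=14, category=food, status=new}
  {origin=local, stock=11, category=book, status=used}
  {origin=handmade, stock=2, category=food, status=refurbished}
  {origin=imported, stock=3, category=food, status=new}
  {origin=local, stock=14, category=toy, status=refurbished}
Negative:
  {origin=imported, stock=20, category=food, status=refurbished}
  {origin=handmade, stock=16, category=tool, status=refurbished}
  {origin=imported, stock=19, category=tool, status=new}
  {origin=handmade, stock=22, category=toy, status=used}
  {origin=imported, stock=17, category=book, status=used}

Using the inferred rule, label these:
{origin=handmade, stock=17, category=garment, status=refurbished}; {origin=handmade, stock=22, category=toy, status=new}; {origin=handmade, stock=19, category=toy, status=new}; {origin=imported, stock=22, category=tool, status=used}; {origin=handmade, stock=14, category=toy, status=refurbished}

Negative, Negative, Negative, Negative, Positive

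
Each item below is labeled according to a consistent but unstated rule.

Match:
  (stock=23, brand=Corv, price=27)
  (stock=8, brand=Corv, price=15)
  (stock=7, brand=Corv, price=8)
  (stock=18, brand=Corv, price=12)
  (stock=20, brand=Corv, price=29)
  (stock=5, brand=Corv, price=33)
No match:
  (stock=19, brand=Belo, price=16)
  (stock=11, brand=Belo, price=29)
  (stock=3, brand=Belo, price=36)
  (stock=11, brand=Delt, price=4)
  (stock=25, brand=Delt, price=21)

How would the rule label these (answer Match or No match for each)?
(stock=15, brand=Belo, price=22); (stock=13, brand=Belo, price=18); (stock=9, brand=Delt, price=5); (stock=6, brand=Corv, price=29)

The classifier is using: brand is Corv.
(stock=15, brand=Belo, price=22) → brand is Belo → No match. (stock=13, brand=Belo, price=18) → brand is Belo → No match. (stock=9, brand=Delt, price=5) → brand is Delt → No match. (stock=6, brand=Corv, price=29) → brand is Corv → Match.

No match, No match, No match, Match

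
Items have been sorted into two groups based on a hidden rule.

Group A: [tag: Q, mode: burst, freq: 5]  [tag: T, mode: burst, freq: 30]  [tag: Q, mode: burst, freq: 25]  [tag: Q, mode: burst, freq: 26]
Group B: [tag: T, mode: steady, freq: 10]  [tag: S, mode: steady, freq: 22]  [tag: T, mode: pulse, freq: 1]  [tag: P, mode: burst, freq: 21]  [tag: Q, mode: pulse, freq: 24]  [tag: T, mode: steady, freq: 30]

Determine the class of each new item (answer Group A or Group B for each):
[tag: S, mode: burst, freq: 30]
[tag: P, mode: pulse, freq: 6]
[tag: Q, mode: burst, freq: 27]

Group A, Group B, Group A

The distinguishing property — mode is burst AND freq ≠ 21 — holds for all the 'Group A' cases and none of the 'Group B' cases.
[tag: S, mode: burst, freq: 30]: Group A (mode is burst, freq = 30). [tag: P, mode: pulse, freq: 6]: Group B (mode is pulse, freq = 6). [tag: Q, mode: burst, freq: 27]: Group A (mode is burst, freq = 27).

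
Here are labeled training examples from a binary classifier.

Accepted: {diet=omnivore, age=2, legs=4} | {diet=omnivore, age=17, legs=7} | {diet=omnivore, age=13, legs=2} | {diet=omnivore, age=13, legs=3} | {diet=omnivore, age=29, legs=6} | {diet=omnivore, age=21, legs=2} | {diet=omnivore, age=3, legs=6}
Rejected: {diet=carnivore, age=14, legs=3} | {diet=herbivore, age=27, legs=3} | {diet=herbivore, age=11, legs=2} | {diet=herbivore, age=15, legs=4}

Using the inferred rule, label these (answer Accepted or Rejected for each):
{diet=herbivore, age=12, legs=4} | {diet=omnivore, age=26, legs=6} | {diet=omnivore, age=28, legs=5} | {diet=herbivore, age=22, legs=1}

Rule: diet is omnivore. This holds for each 'Accepted' example and fails for each 'Rejected' one.
{diet=herbivore, age=12, legs=4}: Rejected (diet is herbivore). {diet=omnivore, age=26, legs=6}: Accepted (diet is omnivore). {diet=omnivore, age=28, legs=5}: Accepted (diet is omnivore). {diet=herbivore, age=22, legs=1}: Rejected (diet is herbivore).

Rejected, Accepted, Accepted, Rejected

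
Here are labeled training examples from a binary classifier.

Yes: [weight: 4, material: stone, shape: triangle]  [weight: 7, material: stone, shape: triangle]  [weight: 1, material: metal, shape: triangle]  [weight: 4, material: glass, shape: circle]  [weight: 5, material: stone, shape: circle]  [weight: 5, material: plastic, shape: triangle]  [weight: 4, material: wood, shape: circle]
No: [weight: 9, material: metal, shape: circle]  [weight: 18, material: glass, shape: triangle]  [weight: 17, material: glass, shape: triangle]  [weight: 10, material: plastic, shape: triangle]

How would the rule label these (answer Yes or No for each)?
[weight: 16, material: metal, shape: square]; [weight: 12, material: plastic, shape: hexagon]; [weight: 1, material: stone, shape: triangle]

No, No, Yes

The classifier is using: weight ≤ 7.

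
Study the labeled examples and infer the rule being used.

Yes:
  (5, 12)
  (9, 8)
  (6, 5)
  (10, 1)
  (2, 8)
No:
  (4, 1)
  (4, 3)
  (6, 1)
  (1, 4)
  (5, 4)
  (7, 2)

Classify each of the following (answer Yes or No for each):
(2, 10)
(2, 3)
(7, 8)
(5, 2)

The distinguishing property — sum ≥ 10 — holds for all the 'Yes' cases and none of the 'No' cases.

Yes, No, Yes, No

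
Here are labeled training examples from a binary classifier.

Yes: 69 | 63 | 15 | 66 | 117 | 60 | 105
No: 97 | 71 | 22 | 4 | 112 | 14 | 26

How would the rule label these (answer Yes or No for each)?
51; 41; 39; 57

Yes, No, Yes, Yes

Every 'Yes' example satisfies: multiple of 3. None of the 'No' examples do.
51 → 51 = 3·17 → Yes.
41 → 41 = 3·13 + 2 → No.
39 → 39 = 3·13 → Yes.
57 → 57 = 3·19 → Yes.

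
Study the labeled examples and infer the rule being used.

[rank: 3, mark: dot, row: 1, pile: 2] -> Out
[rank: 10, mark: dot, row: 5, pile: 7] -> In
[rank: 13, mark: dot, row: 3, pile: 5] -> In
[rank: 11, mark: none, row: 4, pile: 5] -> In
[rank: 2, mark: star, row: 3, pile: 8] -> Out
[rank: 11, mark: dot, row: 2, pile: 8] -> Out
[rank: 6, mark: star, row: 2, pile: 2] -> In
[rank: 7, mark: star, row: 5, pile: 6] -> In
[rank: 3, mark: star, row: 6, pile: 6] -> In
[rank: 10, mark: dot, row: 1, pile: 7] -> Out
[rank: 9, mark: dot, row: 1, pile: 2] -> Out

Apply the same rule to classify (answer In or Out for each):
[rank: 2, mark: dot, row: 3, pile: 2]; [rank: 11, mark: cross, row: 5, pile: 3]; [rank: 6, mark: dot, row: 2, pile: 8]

In, In, Out

All 'In' examples share one property — pile ≤ 7 AND row ≥ 2 — and every 'Out' example lacks it.
[rank: 2, mark: dot, row: 3, pile: 2] → pile = 2, row = 3 → In. [rank: 11, mark: cross, row: 5, pile: 3] → pile = 3, row = 5 → In. [rank: 6, mark: dot, row: 2, pile: 8] → pile = 8, row = 2 → Out.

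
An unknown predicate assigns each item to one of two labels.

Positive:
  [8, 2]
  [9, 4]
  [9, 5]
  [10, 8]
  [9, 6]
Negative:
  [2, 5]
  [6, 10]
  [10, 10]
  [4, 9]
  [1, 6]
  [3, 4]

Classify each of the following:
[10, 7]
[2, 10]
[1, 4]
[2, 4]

Every 'Positive' example satisfies: first > second. None of the 'Negative' examples do.
[10, 7] → 10 > 7 → Positive.
[2, 10] → 2 < 10 → Negative.
[1, 4] → 1 < 4 → Negative.
[2, 4] → 2 < 4 → Negative.

Positive, Negative, Negative, Negative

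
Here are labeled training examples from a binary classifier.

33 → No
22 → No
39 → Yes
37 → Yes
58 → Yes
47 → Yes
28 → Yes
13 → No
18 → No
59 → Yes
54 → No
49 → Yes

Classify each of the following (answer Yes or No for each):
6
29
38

No, Yes, Yes

Every 'Yes' example satisfies: digit sum ≥ 10. None of the 'No' examples do.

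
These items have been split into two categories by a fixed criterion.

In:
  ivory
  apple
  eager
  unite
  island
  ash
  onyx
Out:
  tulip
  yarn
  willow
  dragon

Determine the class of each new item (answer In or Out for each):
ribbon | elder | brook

Out, In, Out

'In' ⟺ starts with a vowel.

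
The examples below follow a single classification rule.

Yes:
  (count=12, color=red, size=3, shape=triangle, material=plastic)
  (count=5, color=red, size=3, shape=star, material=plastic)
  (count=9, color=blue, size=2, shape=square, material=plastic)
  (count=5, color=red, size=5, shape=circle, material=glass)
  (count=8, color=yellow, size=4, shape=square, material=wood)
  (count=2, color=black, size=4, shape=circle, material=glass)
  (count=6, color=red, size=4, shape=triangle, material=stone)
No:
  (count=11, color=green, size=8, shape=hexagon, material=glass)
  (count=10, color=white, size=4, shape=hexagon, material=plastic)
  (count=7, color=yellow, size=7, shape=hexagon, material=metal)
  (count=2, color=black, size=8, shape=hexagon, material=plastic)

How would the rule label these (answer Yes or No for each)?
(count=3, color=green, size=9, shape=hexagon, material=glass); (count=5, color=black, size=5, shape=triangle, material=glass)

The distinguishing property — shape is not hexagon — holds for all the 'Yes' cases and none of the 'No' cases.

No, Yes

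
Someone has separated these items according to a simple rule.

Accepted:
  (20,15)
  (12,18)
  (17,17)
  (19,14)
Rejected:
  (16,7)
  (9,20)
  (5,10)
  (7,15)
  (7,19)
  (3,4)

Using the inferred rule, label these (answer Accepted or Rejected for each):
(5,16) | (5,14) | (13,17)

Rejected, Rejected, Accepted

One predicate separates the groups cleanly: sum ≥ 30.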